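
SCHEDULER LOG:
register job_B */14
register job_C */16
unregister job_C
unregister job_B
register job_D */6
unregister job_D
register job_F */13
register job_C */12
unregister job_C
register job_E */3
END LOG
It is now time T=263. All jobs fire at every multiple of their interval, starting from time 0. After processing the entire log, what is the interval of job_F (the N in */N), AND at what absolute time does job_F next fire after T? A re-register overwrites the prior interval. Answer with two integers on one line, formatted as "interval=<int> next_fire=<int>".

Op 1: register job_B */14 -> active={job_B:*/14}
Op 2: register job_C */16 -> active={job_B:*/14, job_C:*/16}
Op 3: unregister job_C -> active={job_B:*/14}
Op 4: unregister job_B -> active={}
Op 5: register job_D */6 -> active={job_D:*/6}
Op 6: unregister job_D -> active={}
Op 7: register job_F */13 -> active={job_F:*/13}
Op 8: register job_C */12 -> active={job_C:*/12, job_F:*/13}
Op 9: unregister job_C -> active={job_F:*/13}
Op 10: register job_E */3 -> active={job_E:*/3, job_F:*/13}
Final interval of job_F = 13
Next fire of job_F after T=263: (263//13+1)*13 = 273

Answer: interval=13 next_fire=273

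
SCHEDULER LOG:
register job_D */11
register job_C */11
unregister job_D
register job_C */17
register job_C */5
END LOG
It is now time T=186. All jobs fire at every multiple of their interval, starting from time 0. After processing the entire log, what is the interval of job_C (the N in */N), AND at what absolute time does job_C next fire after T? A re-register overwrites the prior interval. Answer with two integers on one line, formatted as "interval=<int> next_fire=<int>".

Answer: interval=5 next_fire=190

Derivation:
Op 1: register job_D */11 -> active={job_D:*/11}
Op 2: register job_C */11 -> active={job_C:*/11, job_D:*/11}
Op 3: unregister job_D -> active={job_C:*/11}
Op 4: register job_C */17 -> active={job_C:*/17}
Op 5: register job_C */5 -> active={job_C:*/5}
Final interval of job_C = 5
Next fire of job_C after T=186: (186//5+1)*5 = 190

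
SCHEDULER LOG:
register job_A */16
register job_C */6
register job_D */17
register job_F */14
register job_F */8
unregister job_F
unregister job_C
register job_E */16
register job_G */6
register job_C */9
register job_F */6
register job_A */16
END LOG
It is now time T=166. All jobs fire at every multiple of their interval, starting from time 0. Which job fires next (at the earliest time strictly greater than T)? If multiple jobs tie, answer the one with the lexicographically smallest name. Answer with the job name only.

Op 1: register job_A */16 -> active={job_A:*/16}
Op 2: register job_C */6 -> active={job_A:*/16, job_C:*/6}
Op 3: register job_D */17 -> active={job_A:*/16, job_C:*/6, job_D:*/17}
Op 4: register job_F */14 -> active={job_A:*/16, job_C:*/6, job_D:*/17, job_F:*/14}
Op 5: register job_F */8 -> active={job_A:*/16, job_C:*/6, job_D:*/17, job_F:*/8}
Op 6: unregister job_F -> active={job_A:*/16, job_C:*/6, job_D:*/17}
Op 7: unregister job_C -> active={job_A:*/16, job_D:*/17}
Op 8: register job_E */16 -> active={job_A:*/16, job_D:*/17, job_E:*/16}
Op 9: register job_G */6 -> active={job_A:*/16, job_D:*/17, job_E:*/16, job_G:*/6}
Op 10: register job_C */9 -> active={job_A:*/16, job_C:*/9, job_D:*/17, job_E:*/16, job_G:*/6}
Op 11: register job_F */6 -> active={job_A:*/16, job_C:*/9, job_D:*/17, job_E:*/16, job_F:*/6, job_G:*/6}
Op 12: register job_A */16 -> active={job_A:*/16, job_C:*/9, job_D:*/17, job_E:*/16, job_F:*/6, job_G:*/6}
  job_A: interval 16, next fire after T=166 is 176
  job_C: interval 9, next fire after T=166 is 171
  job_D: interval 17, next fire after T=166 is 170
  job_E: interval 16, next fire after T=166 is 176
  job_F: interval 6, next fire after T=166 is 168
  job_G: interval 6, next fire after T=166 is 168
Earliest = 168, winner (lex tiebreak) = job_F

Answer: job_F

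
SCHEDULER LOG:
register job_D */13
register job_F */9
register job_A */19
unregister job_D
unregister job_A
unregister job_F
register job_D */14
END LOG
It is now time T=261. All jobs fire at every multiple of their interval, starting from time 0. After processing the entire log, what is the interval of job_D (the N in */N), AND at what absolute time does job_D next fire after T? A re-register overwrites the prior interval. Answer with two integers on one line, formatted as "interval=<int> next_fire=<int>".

Op 1: register job_D */13 -> active={job_D:*/13}
Op 2: register job_F */9 -> active={job_D:*/13, job_F:*/9}
Op 3: register job_A */19 -> active={job_A:*/19, job_D:*/13, job_F:*/9}
Op 4: unregister job_D -> active={job_A:*/19, job_F:*/9}
Op 5: unregister job_A -> active={job_F:*/9}
Op 6: unregister job_F -> active={}
Op 7: register job_D */14 -> active={job_D:*/14}
Final interval of job_D = 14
Next fire of job_D after T=261: (261//14+1)*14 = 266

Answer: interval=14 next_fire=266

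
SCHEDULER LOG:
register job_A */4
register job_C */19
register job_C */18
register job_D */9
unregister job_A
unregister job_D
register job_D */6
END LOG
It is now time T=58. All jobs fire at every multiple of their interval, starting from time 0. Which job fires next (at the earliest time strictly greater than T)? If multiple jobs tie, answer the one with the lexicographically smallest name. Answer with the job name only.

Answer: job_D

Derivation:
Op 1: register job_A */4 -> active={job_A:*/4}
Op 2: register job_C */19 -> active={job_A:*/4, job_C:*/19}
Op 3: register job_C */18 -> active={job_A:*/4, job_C:*/18}
Op 4: register job_D */9 -> active={job_A:*/4, job_C:*/18, job_D:*/9}
Op 5: unregister job_A -> active={job_C:*/18, job_D:*/9}
Op 6: unregister job_D -> active={job_C:*/18}
Op 7: register job_D */6 -> active={job_C:*/18, job_D:*/6}
  job_C: interval 18, next fire after T=58 is 72
  job_D: interval 6, next fire after T=58 is 60
Earliest = 60, winner (lex tiebreak) = job_D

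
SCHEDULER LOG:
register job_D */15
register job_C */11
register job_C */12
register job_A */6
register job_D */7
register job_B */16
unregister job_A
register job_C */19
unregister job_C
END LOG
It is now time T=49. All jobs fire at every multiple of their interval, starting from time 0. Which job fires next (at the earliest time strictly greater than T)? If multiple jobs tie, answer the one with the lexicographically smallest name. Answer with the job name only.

Answer: job_D

Derivation:
Op 1: register job_D */15 -> active={job_D:*/15}
Op 2: register job_C */11 -> active={job_C:*/11, job_D:*/15}
Op 3: register job_C */12 -> active={job_C:*/12, job_D:*/15}
Op 4: register job_A */6 -> active={job_A:*/6, job_C:*/12, job_D:*/15}
Op 5: register job_D */7 -> active={job_A:*/6, job_C:*/12, job_D:*/7}
Op 6: register job_B */16 -> active={job_A:*/6, job_B:*/16, job_C:*/12, job_D:*/7}
Op 7: unregister job_A -> active={job_B:*/16, job_C:*/12, job_D:*/7}
Op 8: register job_C */19 -> active={job_B:*/16, job_C:*/19, job_D:*/7}
Op 9: unregister job_C -> active={job_B:*/16, job_D:*/7}
  job_B: interval 16, next fire after T=49 is 64
  job_D: interval 7, next fire after T=49 is 56
Earliest = 56, winner (lex tiebreak) = job_D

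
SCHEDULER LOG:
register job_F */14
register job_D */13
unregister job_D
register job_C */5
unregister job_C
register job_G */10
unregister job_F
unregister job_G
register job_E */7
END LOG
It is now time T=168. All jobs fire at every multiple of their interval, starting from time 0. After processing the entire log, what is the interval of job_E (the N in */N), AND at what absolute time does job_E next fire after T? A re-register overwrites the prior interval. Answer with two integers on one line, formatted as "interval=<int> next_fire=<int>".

Op 1: register job_F */14 -> active={job_F:*/14}
Op 2: register job_D */13 -> active={job_D:*/13, job_F:*/14}
Op 3: unregister job_D -> active={job_F:*/14}
Op 4: register job_C */5 -> active={job_C:*/5, job_F:*/14}
Op 5: unregister job_C -> active={job_F:*/14}
Op 6: register job_G */10 -> active={job_F:*/14, job_G:*/10}
Op 7: unregister job_F -> active={job_G:*/10}
Op 8: unregister job_G -> active={}
Op 9: register job_E */7 -> active={job_E:*/7}
Final interval of job_E = 7
Next fire of job_E after T=168: (168//7+1)*7 = 175

Answer: interval=7 next_fire=175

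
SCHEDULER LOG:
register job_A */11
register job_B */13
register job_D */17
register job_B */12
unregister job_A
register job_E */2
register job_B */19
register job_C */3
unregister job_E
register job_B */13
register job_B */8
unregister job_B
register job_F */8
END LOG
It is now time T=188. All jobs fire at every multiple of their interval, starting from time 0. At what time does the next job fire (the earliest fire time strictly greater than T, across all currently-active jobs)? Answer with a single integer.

Answer: 189

Derivation:
Op 1: register job_A */11 -> active={job_A:*/11}
Op 2: register job_B */13 -> active={job_A:*/11, job_B:*/13}
Op 3: register job_D */17 -> active={job_A:*/11, job_B:*/13, job_D:*/17}
Op 4: register job_B */12 -> active={job_A:*/11, job_B:*/12, job_D:*/17}
Op 5: unregister job_A -> active={job_B:*/12, job_D:*/17}
Op 6: register job_E */2 -> active={job_B:*/12, job_D:*/17, job_E:*/2}
Op 7: register job_B */19 -> active={job_B:*/19, job_D:*/17, job_E:*/2}
Op 8: register job_C */3 -> active={job_B:*/19, job_C:*/3, job_D:*/17, job_E:*/2}
Op 9: unregister job_E -> active={job_B:*/19, job_C:*/3, job_D:*/17}
Op 10: register job_B */13 -> active={job_B:*/13, job_C:*/3, job_D:*/17}
Op 11: register job_B */8 -> active={job_B:*/8, job_C:*/3, job_D:*/17}
Op 12: unregister job_B -> active={job_C:*/3, job_D:*/17}
Op 13: register job_F */8 -> active={job_C:*/3, job_D:*/17, job_F:*/8}
  job_C: interval 3, next fire after T=188 is 189
  job_D: interval 17, next fire after T=188 is 204
  job_F: interval 8, next fire after T=188 is 192
Earliest fire time = 189 (job job_C)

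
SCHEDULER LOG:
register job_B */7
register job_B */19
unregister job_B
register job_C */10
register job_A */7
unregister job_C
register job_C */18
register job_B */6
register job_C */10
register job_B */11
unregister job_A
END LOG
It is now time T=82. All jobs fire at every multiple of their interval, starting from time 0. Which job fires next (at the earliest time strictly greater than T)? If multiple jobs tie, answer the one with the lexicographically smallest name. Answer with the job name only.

Op 1: register job_B */7 -> active={job_B:*/7}
Op 2: register job_B */19 -> active={job_B:*/19}
Op 3: unregister job_B -> active={}
Op 4: register job_C */10 -> active={job_C:*/10}
Op 5: register job_A */7 -> active={job_A:*/7, job_C:*/10}
Op 6: unregister job_C -> active={job_A:*/7}
Op 7: register job_C */18 -> active={job_A:*/7, job_C:*/18}
Op 8: register job_B */6 -> active={job_A:*/7, job_B:*/6, job_C:*/18}
Op 9: register job_C */10 -> active={job_A:*/7, job_B:*/6, job_C:*/10}
Op 10: register job_B */11 -> active={job_A:*/7, job_B:*/11, job_C:*/10}
Op 11: unregister job_A -> active={job_B:*/11, job_C:*/10}
  job_B: interval 11, next fire after T=82 is 88
  job_C: interval 10, next fire after T=82 is 90
Earliest = 88, winner (lex tiebreak) = job_B

Answer: job_B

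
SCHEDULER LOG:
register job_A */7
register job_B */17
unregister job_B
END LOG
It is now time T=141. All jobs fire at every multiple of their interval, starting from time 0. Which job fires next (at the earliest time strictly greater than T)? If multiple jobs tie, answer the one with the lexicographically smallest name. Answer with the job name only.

Op 1: register job_A */7 -> active={job_A:*/7}
Op 2: register job_B */17 -> active={job_A:*/7, job_B:*/17}
Op 3: unregister job_B -> active={job_A:*/7}
  job_A: interval 7, next fire after T=141 is 147
Earliest = 147, winner (lex tiebreak) = job_A

Answer: job_A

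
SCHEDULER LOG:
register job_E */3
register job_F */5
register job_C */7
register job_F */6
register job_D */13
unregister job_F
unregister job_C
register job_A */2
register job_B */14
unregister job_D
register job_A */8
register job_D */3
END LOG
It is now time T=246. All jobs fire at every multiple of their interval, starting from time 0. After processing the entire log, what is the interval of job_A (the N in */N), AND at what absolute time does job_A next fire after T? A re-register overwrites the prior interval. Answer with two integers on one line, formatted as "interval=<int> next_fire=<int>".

Answer: interval=8 next_fire=248

Derivation:
Op 1: register job_E */3 -> active={job_E:*/3}
Op 2: register job_F */5 -> active={job_E:*/3, job_F:*/5}
Op 3: register job_C */7 -> active={job_C:*/7, job_E:*/3, job_F:*/5}
Op 4: register job_F */6 -> active={job_C:*/7, job_E:*/3, job_F:*/6}
Op 5: register job_D */13 -> active={job_C:*/7, job_D:*/13, job_E:*/3, job_F:*/6}
Op 6: unregister job_F -> active={job_C:*/7, job_D:*/13, job_E:*/3}
Op 7: unregister job_C -> active={job_D:*/13, job_E:*/3}
Op 8: register job_A */2 -> active={job_A:*/2, job_D:*/13, job_E:*/3}
Op 9: register job_B */14 -> active={job_A:*/2, job_B:*/14, job_D:*/13, job_E:*/3}
Op 10: unregister job_D -> active={job_A:*/2, job_B:*/14, job_E:*/3}
Op 11: register job_A */8 -> active={job_A:*/8, job_B:*/14, job_E:*/3}
Op 12: register job_D */3 -> active={job_A:*/8, job_B:*/14, job_D:*/3, job_E:*/3}
Final interval of job_A = 8
Next fire of job_A after T=246: (246//8+1)*8 = 248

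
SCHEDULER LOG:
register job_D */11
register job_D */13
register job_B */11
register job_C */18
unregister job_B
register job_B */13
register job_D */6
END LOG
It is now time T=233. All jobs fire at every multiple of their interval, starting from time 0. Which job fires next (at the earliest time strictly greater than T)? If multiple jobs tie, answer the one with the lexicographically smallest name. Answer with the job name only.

Answer: job_B

Derivation:
Op 1: register job_D */11 -> active={job_D:*/11}
Op 2: register job_D */13 -> active={job_D:*/13}
Op 3: register job_B */11 -> active={job_B:*/11, job_D:*/13}
Op 4: register job_C */18 -> active={job_B:*/11, job_C:*/18, job_D:*/13}
Op 5: unregister job_B -> active={job_C:*/18, job_D:*/13}
Op 6: register job_B */13 -> active={job_B:*/13, job_C:*/18, job_D:*/13}
Op 7: register job_D */6 -> active={job_B:*/13, job_C:*/18, job_D:*/6}
  job_B: interval 13, next fire after T=233 is 234
  job_C: interval 18, next fire after T=233 is 234
  job_D: interval 6, next fire after T=233 is 234
Earliest = 234, winner (lex tiebreak) = job_B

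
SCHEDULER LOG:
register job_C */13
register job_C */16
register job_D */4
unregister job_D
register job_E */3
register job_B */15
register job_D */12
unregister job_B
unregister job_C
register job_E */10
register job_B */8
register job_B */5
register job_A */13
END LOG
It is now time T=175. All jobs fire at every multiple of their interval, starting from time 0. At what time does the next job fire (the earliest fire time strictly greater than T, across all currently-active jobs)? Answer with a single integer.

Answer: 180

Derivation:
Op 1: register job_C */13 -> active={job_C:*/13}
Op 2: register job_C */16 -> active={job_C:*/16}
Op 3: register job_D */4 -> active={job_C:*/16, job_D:*/4}
Op 4: unregister job_D -> active={job_C:*/16}
Op 5: register job_E */3 -> active={job_C:*/16, job_E:*/3}
Op 6: register job_B */15 -> active={job_B:*/15, job_C:*/16, job_E:*/3}
Op 7: register job_D */12 -> active={job_B:*/15, job_C:*/16, job_D:*/12, job_E:*/3}
Op 8: unregister job_B -> active={job_C:*/16, job_D:*/12, job_E:*/3}
Op 9: unregister job_C -> active={job_D:*/12, job_E:*/3}
Op 10: register job_E */10 -> active={job_D:*/12, job_E:*/10}
Op 11: register job_B */8 -> active={job_B:*/8, job_D:*/12, job_E:*/10}
Op 12: register job_B */5 -> active={job_B:*/5, job_D:*/12, job_E:*/10}
Op 13: register job_A */13 -> active={job_A:*/13, job_B:*/5, job_D:*/12, job_E:*/10}
  job_A: interval 13, next fire after T=175 is 182
  job_B: interval 5, next fire after T=175 is 180
  job_D: interval 12, next fire after T=175 is 180
  job_E: interval 10, next fire after T=175 is 180
Earliest fire time = 180 (job job_B)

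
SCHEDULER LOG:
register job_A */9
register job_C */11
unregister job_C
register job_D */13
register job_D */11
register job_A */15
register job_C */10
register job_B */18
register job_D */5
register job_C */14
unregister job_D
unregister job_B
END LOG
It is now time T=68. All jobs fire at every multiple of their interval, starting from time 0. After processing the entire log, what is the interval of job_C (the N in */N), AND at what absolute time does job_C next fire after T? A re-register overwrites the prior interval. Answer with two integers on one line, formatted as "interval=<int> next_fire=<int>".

Answer: interval=14 next_fire=70

Derivation:
Op 1: register job_A */9 -> active={job_A:*/9}
Op 2: register job_C */11 -> active={job_A:*/9, job_C:*/11}
Op 3: unregister job_C -> active={job_A:*/9}
Op 4: register job_D */13 -> active={job_A:*/9, job_D:*/13}
Op 5: register job_D */11 -> active={job_A:*/9, job_D:*/11}
Op 6: register job_A */15 -> active={job_A:*/15, job_D:*/11}
Op 7: register job_C */10 -> active={job_A:*/15, job_C:*/10, job_D:*/11}
Op 8: register job_B */18 -> active={job_A:*/15, job_B:*/18, job_C:*/10, job_D:*/11}
Op 9: register job_D */5 -> active={job_A:*/15, job_B:*/18, job_C:*/10, job_D:*/5}
Op 10: register job_C */14 -> active={job_A:*/15, job_B:*/18, job_C:*/14, job_D:*/5}
Op 11: unregister job_D -> active={job_A:*/15, job_B:*/18, job_C:*/14}
Op 12: unregister job_B -> active={job_A:*/15, job_C:*/14}
Final interval of job_C = 14
Next fire of job_C after T=68: (68//14+1)*14 = 70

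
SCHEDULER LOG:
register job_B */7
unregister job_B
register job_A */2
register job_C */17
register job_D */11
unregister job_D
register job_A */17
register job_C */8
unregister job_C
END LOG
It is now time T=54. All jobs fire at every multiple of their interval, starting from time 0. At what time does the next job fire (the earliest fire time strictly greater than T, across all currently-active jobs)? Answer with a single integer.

Answer: 68

Derivation:
Op 1: register job_B */7 -> active={job_B:*/7}
Op 2: unregister job_B -> active={}
Op 3: register job_A */2 -> active={job_A:*/2}
Op 4: register job_C */17 -> active={job_A:*/2, job_C:*/17}
Op 5: register job_D */11 -> active={job_A:*/2, job_C:*/17, job_D:*/11}
Op 6: unregister job_D -> active={job_A:*/2, job_C:*/17}
Op 7: register job_A */17 -> active={job_A:*/17, job_C:*/17}
Op 8: register job_C */8 -> active={job_A:*/17, job_C:*/8}
Op 9: unregister job_C -> active={job_A:*/17}
  job_A: interval 17, next fire after T=54 is 68
Earliest fire time = 68 (job job_A)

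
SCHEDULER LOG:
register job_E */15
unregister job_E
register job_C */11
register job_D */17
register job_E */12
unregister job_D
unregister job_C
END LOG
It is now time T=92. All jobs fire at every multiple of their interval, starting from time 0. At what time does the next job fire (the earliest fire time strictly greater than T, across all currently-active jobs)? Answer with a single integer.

Answer: 96

Derivation:
Op 1: register job_E */15 -> active={job_E:*/15}
Op 2: unregister job_E -> active={}
Op 3: register job_C */11 -> active={job_C:*/11}
Op 4: register job_D */17 -> active={job_C:*/11, job_D:*/17}
Op 5: register job_E */12 -> active={job_C:*/11, job_D:*/17, job_E:*/12}
Op 6: unregister job_D -> active={job_C:*/11, job_E:*/12}
Op 7: unregister job_C -> active={job_E:*/12}
  job_E: interval 12, next fire after T=92 is 96
Earliest fire time = 96 (job job_E)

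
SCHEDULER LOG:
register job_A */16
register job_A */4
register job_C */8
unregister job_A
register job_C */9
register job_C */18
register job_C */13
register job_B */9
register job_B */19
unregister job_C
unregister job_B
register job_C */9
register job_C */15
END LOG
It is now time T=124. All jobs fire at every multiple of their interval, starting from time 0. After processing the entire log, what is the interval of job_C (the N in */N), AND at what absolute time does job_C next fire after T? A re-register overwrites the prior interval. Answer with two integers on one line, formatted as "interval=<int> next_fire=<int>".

Op 1: register job_A */16 -> active={job_A:*/16}
Op 2: register job_A */4 -> active={job_A:*/4}
Op 3: register job_C */8 -> active={job_A:*/4, job_C:*/8}
Op 4: unregister job_A -> active={job_C:*/8}
Op 5: register job_C */9 -> active={job_C:*/9}
Op 6: register job_C */18 -> active={job_C:*/18}
Op 7: register job_C */13 -> active={job_C:*/13}
Op 8: register job_B */9 -> active={job_B:*/9, job_C:*/13}
Op 9: register job_B */19 -> active={job_B:*/19, job_C:*/13}
Op 10: unregister job_C -> active={job_B:*/19}
Op 11: unregister job_B -> active={}
Op 12: register job_C */9 -> active={job_C:*/9}
Op 13: register job_C */15 -> active={job_C:*/15}
Final interval of job_C = 15
Next fire of job_C after T=124: (124//15+1)*15 = 135

Answer: interval=15 next_fire=135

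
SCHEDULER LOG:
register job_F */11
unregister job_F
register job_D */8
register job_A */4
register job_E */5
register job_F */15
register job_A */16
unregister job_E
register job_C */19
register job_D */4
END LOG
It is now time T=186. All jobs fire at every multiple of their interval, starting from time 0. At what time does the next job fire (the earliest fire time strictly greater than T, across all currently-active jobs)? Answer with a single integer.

Answer: 188

Derivation:
Op 1: register job_F */11 -> active={job_F:*/11}
Op 2: unregister job_F -> active={}
Op 3: register job_D */8 -> active={job_D:*/8}
Op 4: register job_A */4 -> active={job_A:*/4, job_D:*/8}
Op 5: register job_E */5 -> active={job_A:*/4, job_D:*/8, job_E:*/5}
Op 6: register job_F */15 -> active={job_A:*/4, job_D:*/8, job_E:*/5, job_F:*/15}
Op 7: register job_A */16 -> active={job_A:*/16, job_D:*/8, job_E:*/5, job_F:*/15}
Op 8: unregister job_E -> active={job_A:*/16, job_D:*/8, job_F:*/15}
Op 9: register job_C */19 -> active={job_A:*/16, job_C:*/19, job_D:*/8, job_F:*/15}
Op 10: register job_D */4 -> active={job_A:*/16, job_C:*/19, job_D:*/4, job_F:*/15}
  job_A: interval 16, next fire after T=186 is 192
  job_C: interval 19, next fire after T=186 is 190
  job_D: interval 4, next fire after T=186 is 188
  job_F: interval 15, next fire after T=186 is 195
Earliest fire time = 188 (job job_D)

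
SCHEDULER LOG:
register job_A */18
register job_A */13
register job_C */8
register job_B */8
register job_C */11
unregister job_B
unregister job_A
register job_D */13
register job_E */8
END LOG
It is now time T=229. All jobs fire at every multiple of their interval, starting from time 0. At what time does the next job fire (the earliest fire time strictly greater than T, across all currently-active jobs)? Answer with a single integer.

Answer: 231

Derivation:
Op 1: register job_A */18 -> active={job_A:*/18}
Op 2: register job_A */13 -> active={job_A:*/13}
Op 3: register job_C */8 -> active={job_A:*/13, job_C:*/8}
Op 4: register job_B */8 -> active={job_A:*/13, job_B:*/8, job_C:*/8}
Op 5: register job_C */11 -> active={job_A:*/13, job_B:*/8, job_C:*/11}
Op 6: unregister job_B -> active={job_A:*/13, job_C:*/11}
Op 7: unregister job_A -> active={job_C:*/11}
Op 8: register job_D */13 -> active={job_C:*/11, job_D:*/13}
Op 9: register job_E */8 -> active={job_C:*/11, job_D:*/13, job_E:*/8}
  job_C: interval 11, next fire after T=229 is 231
  job_D: interval 13, next fire after T=229 is 234
  job_E: interval 8, next fire after T=229 is 232
Earliest fire time = 231 (job job_C)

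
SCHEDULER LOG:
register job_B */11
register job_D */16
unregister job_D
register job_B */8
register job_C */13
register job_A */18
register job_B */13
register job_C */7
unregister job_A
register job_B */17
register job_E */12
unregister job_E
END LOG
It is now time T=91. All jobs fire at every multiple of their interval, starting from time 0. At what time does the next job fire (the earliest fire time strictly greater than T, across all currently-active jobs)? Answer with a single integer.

Answer: 98

Derivation:
Op 1: register job_B */11 -> active={job_B:*/11}
Op 2: register job_D */16 -> active={job_B:*/11, job_D:*/16}
Op 3: unregister job_D -> active={job_B:*/11}
Op 4: register job_B */8 -> active={job_B:*/8}
Op 5: register job_C */13 -> active={job_B:*/8, job_C:*/13}
Op 6: register job_A */18 -> active={job_A:*/18, job_B:*/8, job_C:*/13}
Op 7: register job_B */13 -> active={job_A:*/18, job_B:*/13, job_C:*/13}
Op 8: register job_C */7 -> active={job_A:*/18, job_B:*/13, job_C:*/7}
Op 9: unregister job_A -> active={job_B:*/13, job_C:*/7}
Op 10: register job_B */17 -> active={job_B:*/17, job_C:*/7}
Op 11: register job_E */12 -> active={job_B:*/17, job_C:*/7, job_E:*/12}
Op 12: unregister job_E -> active={job_B:*/17, job_C:*/7}
  job_B: interval 17, next fire after T=91 is 102
  job_C: interval 7, next fire after T=91 is 98
Earliest fire time = 98 (job job_C)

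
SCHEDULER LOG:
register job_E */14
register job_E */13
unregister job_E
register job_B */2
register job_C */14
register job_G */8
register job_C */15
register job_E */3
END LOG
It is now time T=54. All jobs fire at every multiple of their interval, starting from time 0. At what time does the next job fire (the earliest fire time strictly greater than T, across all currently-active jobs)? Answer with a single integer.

Op 1: register job_E */14 -> active={job_E:*/14}
Op 2: register job_E */13 -> active={job_E:*/13}
Op 3: unregister job_E -> active={}
Op 4: register job_B */2 -> active={job_B:*/2}
Op 5: register job_C */14 -> active={job_B:*/2, job_C:*/14}
Op 6: register job_G */8 -> active={job_B:*/2, job_C:*/14, job_G:*/8}
Op 7: register job_C */15 -> active={job_B:*/2, job_C:*/15, job_G:*/8}
Op 8: register job_E */3 -> active={job_B:*/2, job_C:*/15, job_E:*/3, job_G:*/8}
  job_B: interval 2, next fire after T=54 is 56
  job_C: interval 15, next fire after T=54 is 60
  job_E: interval 3, next fire after T=54 is 57
  job_G: interval 8, next fire after T=54 is 56
Earliest fire time = 56 (job job_B)

Answer: 56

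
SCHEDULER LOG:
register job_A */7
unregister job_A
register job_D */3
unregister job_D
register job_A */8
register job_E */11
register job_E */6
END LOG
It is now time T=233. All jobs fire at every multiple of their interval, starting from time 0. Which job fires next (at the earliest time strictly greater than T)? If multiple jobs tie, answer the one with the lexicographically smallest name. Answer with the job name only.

Answer: job_E

Derivation:
Op 1: register job_A */7 -> active={job_A:*/7}
Op 2: unregister job_A -> active={}
Op 3: register job_D */3 -> active={job_D:*/3}
Op 4: unregister job_D -> active={}
Op 5: register job_A */8 -> active={job_A:*/8}
Op 6: register job_E */11 -> active={job_A:*/8, job_E:*/11}
Op 7: register job_E */6 -> active={job_A:*/8, job_E:*/6}
  job_A: interval 8, next fire after T=233 is 240
  job_E: interval 6, next fire after T=233 is 234
Earliest = 234, winner (lex tiebreak) = job_E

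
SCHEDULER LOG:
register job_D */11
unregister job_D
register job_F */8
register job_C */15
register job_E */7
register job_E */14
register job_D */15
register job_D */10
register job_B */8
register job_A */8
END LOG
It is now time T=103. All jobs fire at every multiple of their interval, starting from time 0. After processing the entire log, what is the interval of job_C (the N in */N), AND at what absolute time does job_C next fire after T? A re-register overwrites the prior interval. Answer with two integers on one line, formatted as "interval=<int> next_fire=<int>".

Op 1: register job_D */11 -> active={job_D:*/11}
Op 2: unregister job_D -> active={}
Op 3: register job_F */8 -> active={job_F:*/8}
Op 4: register job_C */15 -> active={job_C:*/15, job_F:*/8}
Op 5: register job_E */7 -> active={job_C:*/15, job_E:*/7, job_F:*/8}
Op 6: register job_E */14 -> active={job_C:*/15, job_E:*/14, job_F:*/8}
Op 7: register job_D */15 -> active={job_C:*/15, job_D:*/15, job_E:*/14, job_F:*/8}
Op 8: register job_D */10 -> active={job_C:*/15, job_D:*/10, job_E:*/14, job_F:*/8}
Op 9: register job_B */8 -> active={job_B:*/8, job_C:*/15, job_D:*/10, job_E:*/14, job_F:*/8}
Op 10: register job_A */8 -> active={job_A:*/8, job_B:*/8, job_C:*/15, job_D:*/10, job_E:*/14, job_F:*/8}
Final interval of job_C = 15
Next fire of job_C after T=103: (103//15+1)*15 = 105

Answer: interval=15 next_fire=105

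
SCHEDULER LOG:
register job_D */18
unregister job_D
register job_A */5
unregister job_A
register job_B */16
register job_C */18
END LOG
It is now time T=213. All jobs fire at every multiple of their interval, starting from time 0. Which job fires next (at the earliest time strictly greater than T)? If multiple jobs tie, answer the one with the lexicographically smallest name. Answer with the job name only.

Op 1: register job_D */18 -> active={job_D:*/18}
Op 2: unregister job_D -> active={}
Op 3: register job_A */5 -> active={job_A:*/5}
Op 4: unregister job_A -> active={}
Op 5: register job_B */16 -> active={job_B:*/16}
Op 6: register job_C */18 -> active={job_B:*/16, job_C:*/18}
  job_B: interval 16, next fire after T=213 is 224
  job_C: interval 18, next fire after T=213 is 216
Earliest = 216, winner (lex tiebreak) = job_C

Answer: job_C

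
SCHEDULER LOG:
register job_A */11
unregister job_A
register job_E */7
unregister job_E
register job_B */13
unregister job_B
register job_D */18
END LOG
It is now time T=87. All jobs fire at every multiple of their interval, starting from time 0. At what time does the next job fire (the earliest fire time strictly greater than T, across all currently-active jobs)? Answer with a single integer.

Op 1: register job_A */11 -> active={job_A:*/11}
Op 2: unregister job_A -> active={}
Op 3: register job_E */7 -> active={job_E:*/7}
Op 4: unregister job_E -> active={}
Op 5: register job_B */13 -> active={job_B:*/13}
Op 6: unregister job_B -> active={}
Op 7: register job_D */18 -> active={job_D:*/18}
  job_D: interval 18, next fire after T=87 is 90
Earliest fire time = 90 (job job_D)

Answer: 90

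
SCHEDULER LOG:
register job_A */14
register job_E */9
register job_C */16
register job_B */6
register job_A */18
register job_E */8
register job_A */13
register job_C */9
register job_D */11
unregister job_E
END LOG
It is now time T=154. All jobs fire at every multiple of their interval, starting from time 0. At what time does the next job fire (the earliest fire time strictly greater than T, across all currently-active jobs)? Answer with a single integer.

Op 1: register job_A */14 -> active={job_A:*/14}
Op 2: register job_E */9 -> active={job_A:*/14, job_E:*/9}
Op 3: register job_C */16 -> active={job_A:*/14, job_C:*/16, job_E:*/9}
Op 4: register job_B */6 -> active={job_A:*/14, job_B:*/6, job_C:*/16, job_E:*/9}
Op 5: register job_A */18 -> active={job_A:*/18, job_B:*/6, job_C:*/16, job_E:*/9}
Op 6: register job_E */8 -> active={job_A:*/18, job_B:*/6, job_C:*/16, job_E:*/8}
Op 7: register job_A */13 -> active={job_A:*/13, job_B:*/6, job_C:*/16, job_E:*/8}
Op 8: register job_C */9 -> active={job_A:*/13, job_B:*/6, job_C:*/9, job_E:*/8}
Op 9: register job_D */11 -> active={job_A:*/13, job_B:*/6, job_C:*/9, job_D:*/11, job_E:*/8}
Op 10: unregister job_E -> active={job_A:*/13, job_B:*/6, job_C:*/9, job_D:*/11}
  job_A: interval 13, next fire after T=154 is 156
  job_B: interval 6, next fire after T=154 is 156
  job_C: interval 9, next fire after T=154 is 162
  job_D: interval 11, next fire after T=154 is 165
Earliest fire time = 156 (job job_A)

Answer: 156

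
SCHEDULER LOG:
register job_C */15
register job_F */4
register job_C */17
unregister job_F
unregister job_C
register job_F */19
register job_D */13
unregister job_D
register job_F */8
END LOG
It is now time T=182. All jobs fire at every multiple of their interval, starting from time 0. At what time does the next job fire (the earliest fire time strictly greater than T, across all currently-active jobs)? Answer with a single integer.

Op 1: register job_C */15 -> active={job_C:*/15}
Op 2: register job_F */4 -> active={job_C:*/15, job_F:*/4}
Op 3: register job_C */17 -> active={job_C:*/17, job_F:*/4}
Op 4: unregister job_F -> active={job_C:*/17}
Op 5: unregister job_C -> active={}
Op 6: register job_F */19 -> active={job_F:*/19}
Op 7: register job_D */13 -> active={job_D:*/13, job_F:*/19}
Op 8: unregister job_D -> active={job_F:*/19}
Op 9: register job_F */8 -> active={job_F:*/8}
  job_F: interval 8, next fire after T=182 is 184
Earliest fire time = 184 (job job_F)

Answer: 184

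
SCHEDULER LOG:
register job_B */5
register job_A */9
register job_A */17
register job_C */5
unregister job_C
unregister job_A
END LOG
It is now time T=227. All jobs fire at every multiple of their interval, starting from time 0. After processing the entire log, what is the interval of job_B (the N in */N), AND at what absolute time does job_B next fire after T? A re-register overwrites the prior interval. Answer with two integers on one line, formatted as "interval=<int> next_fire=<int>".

Op 1: register job_B */5 -> active={job_B:*/5}
Op 2: register job_A */9 -> active={job_A:*/9, job_B:*/5}
Op 3: register job_A */17 -> active={job_A:*/17, job_B:*/5}
Op 4: register job_C */5 -> active={job_A:*/17, job_B:*/5, job_C:*/5}
Op 5: unregister job_C -> active={job_A:*/17, job_B:*/5}
Op 6: unregister job_A -> active={job_B:*/5}
Final interval of job_B = 5
Next fire of job_B after T=227: (227//5+1)*5 = 230

Answer: interval=5 next_fire=230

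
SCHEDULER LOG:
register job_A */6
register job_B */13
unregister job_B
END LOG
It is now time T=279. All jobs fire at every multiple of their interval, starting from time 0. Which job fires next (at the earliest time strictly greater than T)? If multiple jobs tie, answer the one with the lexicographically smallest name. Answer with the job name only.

Op 1: register job_A */6 -> active={job_A:*/6}
Op 2: register job_B */13 -> active={job_A:*/6, job_B:*/13}
Op 3: unregister job_B -> active={job_A:*/6}
  job_A: interval 6, next fire after T=279 is 282
Earliest = 282, winner (lex tiebreak) = job_A

Answer: job_A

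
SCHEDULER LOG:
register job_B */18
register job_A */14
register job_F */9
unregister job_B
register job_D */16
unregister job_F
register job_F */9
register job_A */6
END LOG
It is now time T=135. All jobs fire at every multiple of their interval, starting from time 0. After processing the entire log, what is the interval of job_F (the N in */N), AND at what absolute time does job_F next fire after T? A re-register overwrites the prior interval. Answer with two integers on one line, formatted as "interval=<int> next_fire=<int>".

Answer: interval=9 next_fire=144

Derivation:
Op 1: register job_B */18 -> active={job_B:*/18}
Op 2: register job_A */14 -> active={job_A:*/14, job_B:*/18}
Op 3: register job_F */9 -> active={job_A:*/14, job_B:*/18, job_F:*/9}
Op 4: unregister job_B -> active={job_A:*/14, job_F:*/9}
Op 5: register job_D */16 -> active={job_A:*/14, job_D:*/16, job_F:*/9}
Op 6: unregister job_F -> active={job_A:*/14, job_D:*/16}
Op 7: register job_F */9 -> active={job_A:*/14, job_D:*/16, job_F:*/9}
Op 8: register job_A */6 -> active={job_A:*/6, job_D:*/16, job_F:*/9}
Final interval of job_F = 9
Next fire of job_F after T=135: (135//9+1)*9 = 144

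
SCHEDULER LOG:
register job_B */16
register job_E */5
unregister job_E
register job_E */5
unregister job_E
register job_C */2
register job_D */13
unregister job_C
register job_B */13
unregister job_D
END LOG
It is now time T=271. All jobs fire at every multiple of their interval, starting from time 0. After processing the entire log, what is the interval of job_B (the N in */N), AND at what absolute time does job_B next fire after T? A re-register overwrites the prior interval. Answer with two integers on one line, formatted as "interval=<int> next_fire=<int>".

Answer: interval=13 next_fire=273

Derivation:
Op 1: register job_B */16 -> active={job_B:*/16}
Op 2: register job_E */5 -> active={job_B:*/16, job_E:*/5}
Op 3: unregister job_E -> active={job_B:*/16}
Op 4: register job_E */5 -> active={job_B:*/16, job_E:*/5}
Op 5: unregister job_E -> active={job_B:*/16}
Op 6: register job_C */2 -> active={job_B:*/16, job_C:*/2}
Op 7: register job_D */13 -> active={job_B:*/16, job_C:*/2, job_D:*/13}
Op 8: unregister job_C -> active={job_B:*/16, job_D:*/13}
Op 9: register job_B */13 -> active={job_B:*/13, job_D:*/13}
Op 10: unregister job_D -> active={job_B:*/13}
Final interval of job_B = 13
Next fire of job_B after T=271: (271//13+1)*13 = 273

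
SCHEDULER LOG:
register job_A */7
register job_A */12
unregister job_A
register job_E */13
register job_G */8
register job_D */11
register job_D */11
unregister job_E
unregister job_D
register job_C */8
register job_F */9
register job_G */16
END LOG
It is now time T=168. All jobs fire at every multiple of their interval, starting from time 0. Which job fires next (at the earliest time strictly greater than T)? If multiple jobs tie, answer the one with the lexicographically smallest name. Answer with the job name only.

Answer: job_F

Derivation:
Op 1: register job_A */7 -> active={job_A:*/7}
Op 2: register job_A */12 -> active={job_A:*/12}
Op 3: unregister job_A -> active={}
Op 4: register job_E */13 -> active={job_E:*/13}
Op 5: register job_G */8 -> active={job_E:*/13, job_G:*/8}
Op 6: register job_D */11 -> active={job_D:*/11, job_E:*/13, job_G:*/8}
Op 7: register job_D */11 -> active={job_D:*/11, job_E:*/13, job_G:*/8}
Op 8: unregister job_E -> active={job_D:*/11, job_G:*/8}
Op 9: unregister job_D -> active={job_G:*/8}
Op 10: register job_C */8 -> active={job_C:*/8, job_G:*/8}
Op 11: register job_F */9 -> active={job_C:*/8, job_F:*/9, job_G:*/8}
Op 12: register job_G */16 -> active={job_C:*/8, job_F:*/9, job_G:*/16}
  job_C: interval 8, next fire after T=168 is 176
  job_F: interval 9, next fire after T=168 is 171
  job_G: interval 16, next fire after T=168 is 176
Earliest = 171, winner (lex tiebreak) = job_F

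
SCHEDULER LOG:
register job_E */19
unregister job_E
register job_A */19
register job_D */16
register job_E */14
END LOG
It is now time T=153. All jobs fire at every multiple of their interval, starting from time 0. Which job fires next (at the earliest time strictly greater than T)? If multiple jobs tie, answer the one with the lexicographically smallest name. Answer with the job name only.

Op 1: register job_E */19 -> active={job_E:*/19}
Op 2: unregister job_E -> active={}
Op 3: register job_A */19 -> active={job_A:*/19}
Op 4: register job_D */16 -> active={job_A:*/19, job_D:*/16}
Op 5: register job_E */14 -> active={job_A:*/19, job_D:*/16, job_E:*/14}
  job_A: interval 19, next fire after T=153 is 171
  job_D: interval 16, next fire after T=153 is 160
  job_E: interval 14, next fire after T=153 is 154
Earliest = 154, winner (lex tiebreak) = job_E

Answer: job_E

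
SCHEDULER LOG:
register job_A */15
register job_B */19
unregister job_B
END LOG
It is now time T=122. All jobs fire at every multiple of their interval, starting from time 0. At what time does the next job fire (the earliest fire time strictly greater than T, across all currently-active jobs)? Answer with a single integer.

Answer: 135

Derivation:
Op 1: register job_A */15 -> active={job_A:*/15}
Op 2: register job_B */19 -> active={job_A:*/15, job_B:*/19}
Op 3: unregister job_B -> active={job_A:*/15}
  job_A: interval 15, next fire after T=122 is 135
Earliest fire time = 135 (job job_A)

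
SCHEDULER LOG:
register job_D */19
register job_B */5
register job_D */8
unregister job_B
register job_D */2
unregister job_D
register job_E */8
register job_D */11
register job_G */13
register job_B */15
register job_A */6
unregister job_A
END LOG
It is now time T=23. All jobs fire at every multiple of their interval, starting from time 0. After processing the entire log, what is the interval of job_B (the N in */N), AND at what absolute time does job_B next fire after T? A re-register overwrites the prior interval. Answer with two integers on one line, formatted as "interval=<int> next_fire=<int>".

Answer: interval=15 next_fire=30

Derivation:
Op 1: register job_D */19 -> active={job_D:*/19}
Op 2: register job_B */5 -> active={job_B:*/5, job_D:*/19}
Op 3: register job_D */8 -> active={job_B:*/5, job_D:*/8}
Op 4: unregister job_B -> active={job_D:*/8}
Op 5: register job_D */2 -> active={job_D:*/2}
Op 6: unregister job_D -> active={}
Op 7: register job_E */8 -> active={job_E:*/8}
Op 8: register job_D */11 -> active={job_D:*/11, job_E:*/8}
Op 9: register job_G */13 -> active={job_D:*/11, job_E:*/8, job_G:*/13}
Op 10: register job_B */15 -> active={job_B:*/15, job_D:*/11, job_E:*/8, job_G:*/13}
Op 11: register job_A */6 -> active={job_A:*/6, job_B:*/15, job_D:*/11, job_E:*/8, job_G:*/13}
Op 12: unregister job_A -> active={job_B:*/15, job_D:*/11, job_E:*/8, job_G:*/13}
Final interval of job_B = 15
Next fire of job_B after T=23: (23//15+1)*15 = 30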